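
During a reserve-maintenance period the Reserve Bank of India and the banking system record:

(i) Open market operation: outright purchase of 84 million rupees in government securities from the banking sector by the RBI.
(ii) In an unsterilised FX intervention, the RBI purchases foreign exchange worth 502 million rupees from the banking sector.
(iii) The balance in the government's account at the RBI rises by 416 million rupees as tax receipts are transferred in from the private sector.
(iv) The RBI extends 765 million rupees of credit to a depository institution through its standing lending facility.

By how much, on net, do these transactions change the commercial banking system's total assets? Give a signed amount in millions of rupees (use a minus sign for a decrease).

RBI balance sheet:
  Assets:      Securities +84M, Loans to banks +765M, Foreign assets +502M
  Liabilities: Bank reserves +935M, Government deposits +416M
Commercial banking system:
  Assets:      Reserves at CB +935M, Securities −84M, Foreign assets −502M
  Liabilities: Checkable deposits −416M, Borrowings from CB +765M
Change in total bank assets = +349 million.

+349 million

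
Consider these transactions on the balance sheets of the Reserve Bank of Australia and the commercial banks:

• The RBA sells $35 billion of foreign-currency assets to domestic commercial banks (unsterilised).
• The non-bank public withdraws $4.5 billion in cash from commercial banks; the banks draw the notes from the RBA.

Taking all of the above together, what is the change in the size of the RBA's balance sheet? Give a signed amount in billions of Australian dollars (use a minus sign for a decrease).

FX sale $35 billion: an RBA asset is shed → −$35B.
Currency withdrawal $4.5 billion: only the composition of liabilities changes → 0.
Net: −35 + 0 = -$35 billion.

-$35 billion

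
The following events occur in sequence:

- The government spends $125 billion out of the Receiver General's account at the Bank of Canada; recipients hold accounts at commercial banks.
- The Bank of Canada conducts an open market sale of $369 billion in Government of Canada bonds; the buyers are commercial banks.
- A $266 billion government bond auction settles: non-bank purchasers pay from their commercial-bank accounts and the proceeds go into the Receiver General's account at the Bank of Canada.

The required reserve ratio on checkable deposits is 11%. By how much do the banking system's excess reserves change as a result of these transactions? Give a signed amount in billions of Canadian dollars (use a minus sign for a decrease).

-$494.49 billion

Government spending $125 billion: reserves +$125B, deposits +$125B.
OMO sale (to banks) $369 billion: reserves −$369B, deposits 0.
Government account inflow $266 billion: reserves −$266B, deposits −$266B.
Totals: Δreserves = −$510B, Δdeposits = −$141B.
Δrequired reserves = 11% × −$141B = −$15.51B.
Δexcess reserves = Δreserves − Δrequired = −$510B − (−$15.51B) = -$494.49 billion.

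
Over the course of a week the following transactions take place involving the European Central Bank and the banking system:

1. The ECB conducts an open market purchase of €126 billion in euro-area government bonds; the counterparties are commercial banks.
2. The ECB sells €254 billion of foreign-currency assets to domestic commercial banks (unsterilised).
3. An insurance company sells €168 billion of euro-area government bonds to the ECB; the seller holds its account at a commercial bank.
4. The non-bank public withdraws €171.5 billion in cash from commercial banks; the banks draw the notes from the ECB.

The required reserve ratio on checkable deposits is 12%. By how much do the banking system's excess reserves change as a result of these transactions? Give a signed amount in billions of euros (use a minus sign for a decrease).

OMO purchase (from banks) €126 billion: reserves +€126B, deposits 0.
FX sale €254 billion: reserves −€254B, deposits 0.
Asset purchase (from non-banks) €168 billion: reserves +€168B, deposits +€168B.
Currency withdrawal €171.5 billion: reserves −€171.5B, deposits −€171.5B.
Totals: Δreserves = −€131.5B, Δdeposits = −€3.5B.
Δrequired reserves = 12% × −€3.5B = −€0.42B.
Δexcess reserves = Δreserves − Δrequired = −€131.5B − (−€0.42B) = -€131.08 billion.

-€131.08 billion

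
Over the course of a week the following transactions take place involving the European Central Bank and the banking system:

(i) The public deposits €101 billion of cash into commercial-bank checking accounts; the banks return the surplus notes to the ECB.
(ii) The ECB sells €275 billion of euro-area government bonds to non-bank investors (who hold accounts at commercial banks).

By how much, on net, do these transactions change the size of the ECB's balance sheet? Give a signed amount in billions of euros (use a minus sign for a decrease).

ECB balance sheet:
  Assets:      Securities −€275B
  Liabilities: Bank reserves −€174B, Currency in circulation −€101B
Change in total ECB assets = -€275 billion.

-€275 billion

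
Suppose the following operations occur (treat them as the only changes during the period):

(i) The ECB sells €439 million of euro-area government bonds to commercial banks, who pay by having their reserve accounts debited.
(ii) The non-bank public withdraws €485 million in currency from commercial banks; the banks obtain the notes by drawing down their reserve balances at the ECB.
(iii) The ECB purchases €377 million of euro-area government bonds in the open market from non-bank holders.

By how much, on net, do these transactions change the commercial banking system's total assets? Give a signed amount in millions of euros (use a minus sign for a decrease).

-€108 million

OMO sale (to banks) €439 million: just an asset swap on bank balance sheets → 0.
Currency withdrawal €485 million: bank balance sheets shrink → −€485M.
Asset purchase (from non-banks) €377 million: bank balance sheets expand → +€377M.
Net: 0 − 485 + 377 = -€108 million.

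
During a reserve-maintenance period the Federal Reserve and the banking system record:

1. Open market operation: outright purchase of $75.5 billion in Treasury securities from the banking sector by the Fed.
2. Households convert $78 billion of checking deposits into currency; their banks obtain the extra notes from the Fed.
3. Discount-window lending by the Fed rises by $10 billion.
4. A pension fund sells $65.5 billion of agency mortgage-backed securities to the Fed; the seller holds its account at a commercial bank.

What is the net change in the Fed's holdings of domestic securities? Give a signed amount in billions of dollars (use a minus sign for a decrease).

+$141 billion

OMO purchase (from banks) $75.5 billion: securities added to the Fed's portfolio → +$75.5B.
Currency withdrawal $78 billion: the Fed's securities portfolio is untouched → 0.
Discount-window loan $10 billion: the Fed's securities portfolio is untouched → 0.
Asset purchase (from non-banks) $65.5 billion: securities added to the Fed's portfolio → +$65.5B.
Net: 75.5 + 0 + 0 + 65.5 = +$141 billion.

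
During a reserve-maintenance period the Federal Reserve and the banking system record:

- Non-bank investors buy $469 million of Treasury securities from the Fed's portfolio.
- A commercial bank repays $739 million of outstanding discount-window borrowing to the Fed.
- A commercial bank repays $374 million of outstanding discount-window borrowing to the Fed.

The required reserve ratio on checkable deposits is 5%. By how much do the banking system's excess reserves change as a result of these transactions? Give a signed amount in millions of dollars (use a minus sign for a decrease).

-$1558.55 million

Asset sale (to non-banks) $469 million: reserves −$469M, deposits −$469M.
Discount-window repayment $739 million: reserves −$739M, deposits 0.
Discount-window repayment $374 million: reserves −$374M, deposits 0.
Totals: Δreserves = −$1582M, Δdeposits = −$469M.
Δrequired reserves = 5% × −$469M = −$23.45M.
Δexcess reserves = Δreserves − Δrequired = −$1582M − (−$23.45M) = -$1558.55 million.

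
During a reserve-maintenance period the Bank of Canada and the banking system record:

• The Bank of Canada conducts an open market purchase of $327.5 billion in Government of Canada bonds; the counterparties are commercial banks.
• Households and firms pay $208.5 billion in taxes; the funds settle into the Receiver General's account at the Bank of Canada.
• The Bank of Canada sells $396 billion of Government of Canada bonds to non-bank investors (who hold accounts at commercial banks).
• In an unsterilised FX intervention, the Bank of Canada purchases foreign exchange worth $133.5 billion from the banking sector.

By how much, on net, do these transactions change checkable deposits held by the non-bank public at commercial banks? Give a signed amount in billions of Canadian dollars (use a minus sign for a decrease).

OMO purchase (from banks) $327.5 billion: the counterparty is a bank, so public deposits are unchanged → 0.
Government account inflow $208.5 billion: non-bank counterparties' bank balances fall → −$208.5B.
Asset sale (to non-banks) $396 billion: non-bank counterparties' bank balances fall → −$396B.
FX purchase $133.5 billion: the counterparty is a bank, so public deposits are unchanged → 0.
Net: 0 − 208.5 − 396 + 0 = -$604.5 billion.

-$604.5 billion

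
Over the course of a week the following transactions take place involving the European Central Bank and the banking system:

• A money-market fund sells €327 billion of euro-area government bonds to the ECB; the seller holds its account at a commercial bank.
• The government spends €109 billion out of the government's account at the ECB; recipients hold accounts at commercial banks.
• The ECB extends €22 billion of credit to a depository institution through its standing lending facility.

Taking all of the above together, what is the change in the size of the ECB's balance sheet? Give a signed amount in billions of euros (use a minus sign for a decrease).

+€349 billion

ECB balance sheet:
  Assets:      Securities +€327B, Loans to banks +€22B
  Liabilities: Bank reserves +€458B, Government deposits −€109B
Commercial banking system:
  Assets:      Reserves at CB +€458B
  Liabilities: Checkable deposits +€436B, Borrowings from CB +€22B
Change in total ECB assets = +€349 billion.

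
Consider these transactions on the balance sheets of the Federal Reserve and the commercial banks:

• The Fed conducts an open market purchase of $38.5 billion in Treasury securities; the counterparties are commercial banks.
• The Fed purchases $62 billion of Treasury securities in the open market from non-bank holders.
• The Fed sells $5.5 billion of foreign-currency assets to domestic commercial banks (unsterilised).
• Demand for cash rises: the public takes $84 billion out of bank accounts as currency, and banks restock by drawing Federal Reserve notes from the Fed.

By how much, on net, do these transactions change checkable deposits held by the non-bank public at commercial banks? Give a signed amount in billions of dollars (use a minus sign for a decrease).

OMO purchase (from banks) $38.5 billion: the counterparty is a bank, so public deposits are unchanged → 0.
Asset purchase (from non-banks) $62 billion: non-bank counterparties' bank balances rise → +$62B.
FX sale $5.5 billion: the counterparty is a bank, so public deposits are unchanged → 0.
Currency withdrawal $84 billion: non-bank counterparties' bank balances fall → −$84B.
Net: 0 + 62 + 0 − 84 = -$22 billion.

-$22 billion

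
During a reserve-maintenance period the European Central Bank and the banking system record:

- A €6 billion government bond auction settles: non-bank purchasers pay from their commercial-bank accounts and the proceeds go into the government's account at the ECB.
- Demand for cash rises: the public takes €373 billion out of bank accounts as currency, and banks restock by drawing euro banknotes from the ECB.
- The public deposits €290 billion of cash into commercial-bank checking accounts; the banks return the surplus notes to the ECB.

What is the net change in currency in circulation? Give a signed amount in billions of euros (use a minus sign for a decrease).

+€83 billion

ECB balance sheet:
  Assets:      no change
  Liabilities: Bank reserves −€89B, Currency in circulation +€83B, Government deposits +€6B
So the change in currency in circulation is +€83 billion.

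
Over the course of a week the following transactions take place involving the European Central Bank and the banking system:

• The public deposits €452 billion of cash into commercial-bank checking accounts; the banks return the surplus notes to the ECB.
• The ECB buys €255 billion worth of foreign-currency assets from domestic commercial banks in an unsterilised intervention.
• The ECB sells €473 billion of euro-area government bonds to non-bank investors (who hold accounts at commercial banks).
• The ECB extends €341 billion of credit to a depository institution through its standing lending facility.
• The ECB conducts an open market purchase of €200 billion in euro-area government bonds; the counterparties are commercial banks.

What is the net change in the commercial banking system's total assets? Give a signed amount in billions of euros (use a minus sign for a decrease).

+€320 billion

ECB balance sheet:
  Assets:      Securities −€273B, Loans to banks +€341B, Foreign assets +€255B
  Liabilities: Bank reserves +€775B, Currency in circulation −€452B
Commercial banking system:
  Assets:      Reserves at CB +€775B, Securities −€200B, Foreign assets −€255B
  Liabilities: Checkable deposits −€21B, Borrowings from CB +€341B
Change in total bank assets = +€320 billion.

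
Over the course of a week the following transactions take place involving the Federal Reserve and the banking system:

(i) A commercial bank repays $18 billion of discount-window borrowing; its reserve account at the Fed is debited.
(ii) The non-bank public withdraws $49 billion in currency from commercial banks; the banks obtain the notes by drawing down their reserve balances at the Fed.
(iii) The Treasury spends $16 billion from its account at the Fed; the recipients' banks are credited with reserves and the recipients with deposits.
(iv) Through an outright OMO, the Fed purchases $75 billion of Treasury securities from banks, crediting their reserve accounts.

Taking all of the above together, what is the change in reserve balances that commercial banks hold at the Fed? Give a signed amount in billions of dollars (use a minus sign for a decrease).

Discount-window repayment $18 billion: repayment is debited from reserves → −$18B.
Currency withdrawal $49 billion: banks swap reserves for currency → −$49B.
Government spending $16 billion: government payments flow into bank reserve accounts → +$16B.
OMO purchase (from banks) $75 billion: the Fed pays by crediting reserve accounts → +$75B.
Net: −18 − 49 + 16 + 75 = +$24 billion.

+$24 billion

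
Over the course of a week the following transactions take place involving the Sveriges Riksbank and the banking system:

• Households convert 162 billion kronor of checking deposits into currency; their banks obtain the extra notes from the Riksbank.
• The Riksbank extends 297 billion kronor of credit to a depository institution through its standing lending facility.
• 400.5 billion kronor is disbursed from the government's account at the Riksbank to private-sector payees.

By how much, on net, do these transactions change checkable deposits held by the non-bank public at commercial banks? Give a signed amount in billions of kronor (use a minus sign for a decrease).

Currency withdrawal 162 billion kronor: non-bank counterparties' bank balances fall → −162B.
Discount-window loan 297 billion kronor: the counterparty is a bank, so public deposits are unchanged → 0.
Government spending 400.5 billion kronor: non-bank counterparties' bank balances rise → +400.5B.
Net: −162 + 0 + 400.5 = +238.5 billion.

+238.5 billion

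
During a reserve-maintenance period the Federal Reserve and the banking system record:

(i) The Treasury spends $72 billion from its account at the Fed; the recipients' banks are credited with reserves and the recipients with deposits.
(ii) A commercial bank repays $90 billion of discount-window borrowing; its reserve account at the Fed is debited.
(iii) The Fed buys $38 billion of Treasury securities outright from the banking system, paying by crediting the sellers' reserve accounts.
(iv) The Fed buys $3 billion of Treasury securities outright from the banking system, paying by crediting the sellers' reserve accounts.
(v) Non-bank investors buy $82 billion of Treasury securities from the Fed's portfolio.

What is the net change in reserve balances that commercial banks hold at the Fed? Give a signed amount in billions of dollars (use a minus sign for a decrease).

-$59 billion

Government spending $72 billion: government payments flow into bank reserve accounts → +$72B.
Discount-window repayment $90 billion: repayment is debited from reserves → −$90B.
OMO purchase (from banks) $38 billion: the Fed pays by crediting reserve accounts → +$38B.
OMO purchase (from banks) $3 billion: the Fed pays by crediting reserve accounts → +$3B.
Asset sale (to non-banks) $82 billion: the non-bank buyers' banks settle from reserves → −$82B.
Net: 72 − 90 + 38 + 3 − 82 = -$59 billion.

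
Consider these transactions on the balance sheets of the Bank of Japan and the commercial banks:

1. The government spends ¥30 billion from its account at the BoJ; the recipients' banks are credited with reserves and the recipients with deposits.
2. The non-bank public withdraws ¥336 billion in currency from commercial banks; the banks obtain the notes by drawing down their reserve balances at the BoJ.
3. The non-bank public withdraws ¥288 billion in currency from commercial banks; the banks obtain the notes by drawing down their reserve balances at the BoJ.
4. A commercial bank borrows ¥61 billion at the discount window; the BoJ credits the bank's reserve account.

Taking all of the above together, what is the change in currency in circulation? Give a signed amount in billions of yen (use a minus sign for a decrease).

BoJ balance sheet:
  Assets:      Loans to banks +¥61B
  Liabilities: Bank reserves −¥533B, Currency in circulation +¥624B, Government deposits −¥30B
Commercial banking system:
  Assets:      Reserves at CB −¥533B
  Liabilities: Checkable deposits −¥594B, Borrowings from CB +¥61B
So the change in currency in circulation is +¥624 billion.

+¥624 billion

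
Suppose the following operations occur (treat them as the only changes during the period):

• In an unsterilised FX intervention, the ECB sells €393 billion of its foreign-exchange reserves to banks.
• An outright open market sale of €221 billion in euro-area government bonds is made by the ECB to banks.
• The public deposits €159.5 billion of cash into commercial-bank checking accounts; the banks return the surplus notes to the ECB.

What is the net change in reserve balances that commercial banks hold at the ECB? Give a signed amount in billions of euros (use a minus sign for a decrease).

ECB balance sheet:
  Assets:      Securities −€221B, Foreign assets −€393B
  Liabilities: Bank reserves −€454.5B, Currency in circulation −€159.5B
Commercial banking system:
  Assets:      Reserves at CB −€454.5B, Securities +€221B, Foreign assets +€393B
  Liabilities: Checkable deposits +€159.5B
So the change in reserve balances that commercial banks hold at the ECB is -€454.5 billion.

-€454.5 billion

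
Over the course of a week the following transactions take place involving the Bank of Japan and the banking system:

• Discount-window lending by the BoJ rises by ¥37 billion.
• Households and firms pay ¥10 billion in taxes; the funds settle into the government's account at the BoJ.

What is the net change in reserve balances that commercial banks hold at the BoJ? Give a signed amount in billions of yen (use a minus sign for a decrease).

+¥27 billion

BoJ balance sheet:
  Assets:      Loans to banks +¥37B
  Liabilities: Bank reserves +¥27B, Government deposits +¥10B
Commercial banking system:
  Assets:      Reserves at CB +¥27B
  Liabilities: Checkable deposits −¥10B, Borrowings from CB +¥37B
So the change in reserve balances that commercial banks hold at the BoJ is +¥27 billion.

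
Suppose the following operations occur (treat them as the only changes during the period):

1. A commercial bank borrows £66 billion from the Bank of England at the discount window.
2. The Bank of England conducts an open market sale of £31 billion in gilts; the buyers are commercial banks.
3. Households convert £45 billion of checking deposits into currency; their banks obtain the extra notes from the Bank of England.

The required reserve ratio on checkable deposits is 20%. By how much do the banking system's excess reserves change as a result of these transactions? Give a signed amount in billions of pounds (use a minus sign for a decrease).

-£1 billion

Discount-window loan £66 billion: reserves +£66B, deposits 0.
OMO sale (to banks) £31 billion: reserves −£31B, deposits 0.
Currency withdrawal £45 billion: reserves −£45B, deposits −£45B.
Totals: Δreserves = −£10B, Δdeposits = −£45B.
Δrequired reserves = 20% × −£45B = −£9B.
Δexcess reserves = Δreserves − Δrequired = −£10B − (−£9B) = -£1 billion.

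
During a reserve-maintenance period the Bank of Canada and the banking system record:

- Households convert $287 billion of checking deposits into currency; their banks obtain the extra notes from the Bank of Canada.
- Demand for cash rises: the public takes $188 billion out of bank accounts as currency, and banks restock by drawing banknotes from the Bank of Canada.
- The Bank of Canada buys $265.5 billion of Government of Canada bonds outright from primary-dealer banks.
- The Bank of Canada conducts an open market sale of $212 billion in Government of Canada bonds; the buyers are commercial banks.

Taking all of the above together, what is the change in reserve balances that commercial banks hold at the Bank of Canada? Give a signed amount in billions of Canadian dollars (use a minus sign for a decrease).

-$421.5 billion

Bank of Canada balance sheet:
  Assets:      Securities +$53.5B
  Liabilities: Bank reserves −$421.5B, Currency in circulation +$475B
So the change in reserve balances that commercial banks hold at the Bank of Canada is -$421.5 billion.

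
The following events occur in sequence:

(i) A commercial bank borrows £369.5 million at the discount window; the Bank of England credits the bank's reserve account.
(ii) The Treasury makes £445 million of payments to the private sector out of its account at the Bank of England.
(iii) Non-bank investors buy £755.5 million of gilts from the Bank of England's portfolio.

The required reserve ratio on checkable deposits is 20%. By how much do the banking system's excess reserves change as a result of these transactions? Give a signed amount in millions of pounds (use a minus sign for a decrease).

+£121.1 million

Discount-window loan £369.5 million: reserves +£369.5M, deposits 0.
Government spending £445 million: reserves +£445M, deposits +£445M.
Asset sale (to non-banks) £755.5 million: reserves −£755.5M, deposits −£755.5M.
Totals: Δreserves = +£59M, Δdeposits = −£310.5M.
Δrequired reserves = 20% × −£310.5M = −£62.1M.
Δexcess reserves = Δreserves − Δrequired = +£59M − (−£62.1M) = +£121.1 million.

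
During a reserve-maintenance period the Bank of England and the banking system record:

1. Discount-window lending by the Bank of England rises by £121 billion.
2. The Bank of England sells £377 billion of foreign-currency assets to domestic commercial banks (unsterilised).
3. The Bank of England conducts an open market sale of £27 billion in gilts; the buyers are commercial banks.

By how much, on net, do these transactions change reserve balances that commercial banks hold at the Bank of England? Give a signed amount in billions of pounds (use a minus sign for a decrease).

-£283 billion

Discount-window loan £121 billion: the loan is credited to the bank's reserve account → +£121B.
FX sale £377 billion: the buying banks pay out of their reserve balances → −£377B.
OMO sale (to banks) £27 billion: the buying banks pay out of their reserve balances → −£27B.
Net: 121 − 377 − 27 = -£283 billion.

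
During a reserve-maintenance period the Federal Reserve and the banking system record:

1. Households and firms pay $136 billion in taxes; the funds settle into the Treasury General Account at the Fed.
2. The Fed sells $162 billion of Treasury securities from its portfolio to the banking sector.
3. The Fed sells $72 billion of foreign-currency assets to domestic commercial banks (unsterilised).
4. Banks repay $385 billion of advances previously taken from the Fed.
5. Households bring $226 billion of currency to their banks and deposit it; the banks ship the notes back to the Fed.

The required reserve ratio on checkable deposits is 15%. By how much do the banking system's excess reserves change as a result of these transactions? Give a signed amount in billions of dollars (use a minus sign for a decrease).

Government account inflow $136 billion: reserves −$136B, deposits −$136B.
OMO sale (to banks) $162 billion: reserves −$162B, deposits 0.
FX sale $72 billion: reserves −$72B, deposits 0.
Discount-window repayment $385 billion: reserves −$385B, deposits 0.
Currency deposit $226 billion: reserves +$226B, deposits +$226B.
Totals: Δreserves = −$529B, Δdeposits = +$90B.
Δrequired reserves = 15% × +$90B = +$13.5B.
Δexcess reserves = Δreserves − Δrequired = −$529B − (+$13.5B) = -$542.5 billion.

-$542.5 billion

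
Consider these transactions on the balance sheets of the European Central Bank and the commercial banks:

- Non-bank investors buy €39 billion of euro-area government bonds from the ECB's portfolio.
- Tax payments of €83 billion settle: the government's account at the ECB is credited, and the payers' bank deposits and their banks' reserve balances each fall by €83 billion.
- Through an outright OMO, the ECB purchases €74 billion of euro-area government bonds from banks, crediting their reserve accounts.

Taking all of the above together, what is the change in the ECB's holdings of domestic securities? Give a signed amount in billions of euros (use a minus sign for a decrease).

+€35 billion

Asset sale (to non-banks) €39 billion: securities removed from the ECB's portfolio → −€39B.
Government account inflow €83 billion: the ECB's securities portfolio is untouched → 0.
OMO purchase (from banks) €74 billion: securities added to the ECB's portfolio → +€74B.
Net: −39 + 0 + 74 = +€35 billion.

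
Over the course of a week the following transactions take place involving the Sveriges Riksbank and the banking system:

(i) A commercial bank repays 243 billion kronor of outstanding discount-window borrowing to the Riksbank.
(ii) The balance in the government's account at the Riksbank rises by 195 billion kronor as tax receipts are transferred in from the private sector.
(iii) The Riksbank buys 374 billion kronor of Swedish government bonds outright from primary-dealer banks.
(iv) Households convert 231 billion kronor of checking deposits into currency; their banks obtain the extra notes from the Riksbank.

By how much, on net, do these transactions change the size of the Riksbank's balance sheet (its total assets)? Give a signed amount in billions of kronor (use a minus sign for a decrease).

Discount-window repayment 243 billion kronor: a Riksbank asset is shed → −243B.
Government account inflow 195 billion kronor: only the composition of liabilities changes → 0.
OMO purchase (from banks) 374 billion kronor: a Riksbank asset is acquired → +374B.
Currency withdrawal 231 billion kronor: only the composition of liabilities changes → 0.
Net: −243 + 0 + 374 + 0 = +131 billion.

+131 billion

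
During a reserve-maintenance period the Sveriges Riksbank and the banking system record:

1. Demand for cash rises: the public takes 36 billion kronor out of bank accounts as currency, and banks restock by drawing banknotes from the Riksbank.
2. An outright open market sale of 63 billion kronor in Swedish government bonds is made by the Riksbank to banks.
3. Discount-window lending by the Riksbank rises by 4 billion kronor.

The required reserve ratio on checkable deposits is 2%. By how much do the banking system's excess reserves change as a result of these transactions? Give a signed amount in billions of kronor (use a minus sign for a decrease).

Currency withdrawal 36 billion kronor: reserves −36B, deposits −36B.
OMO sale (to banks) 63 billion kronor: reserves −63B, deposits 0.
Discount-window loan 4 billion kronor: reserves +4B, deposits 0.
Totals: Δreserves = −95B, Δdeposits = −36B.
Δrequired reserves = 2% × −36B = −0.72B.
Δexcess reserves = Δreserves − Δrequired = −95B − (−0.72B) = -94.28 billion.

-94.28 billion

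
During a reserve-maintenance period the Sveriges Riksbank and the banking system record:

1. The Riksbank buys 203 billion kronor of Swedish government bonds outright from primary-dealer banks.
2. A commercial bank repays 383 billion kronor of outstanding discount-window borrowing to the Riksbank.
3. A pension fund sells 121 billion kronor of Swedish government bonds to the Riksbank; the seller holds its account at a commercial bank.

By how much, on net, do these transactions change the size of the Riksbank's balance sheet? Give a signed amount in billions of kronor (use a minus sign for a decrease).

-59 billion

Riksbank balance sheet:
  Assets:      Securities +324B, Loans to banks −383B
  Liabilities: Bank reserves −59B
Commercial banking system:
  Assets:      Reserves at CB −59B, Securities −203B
  Liabilities: Checkable deposits +121B, Borrowings from CB −383B
Change in total Riksbank assets = -59 billion.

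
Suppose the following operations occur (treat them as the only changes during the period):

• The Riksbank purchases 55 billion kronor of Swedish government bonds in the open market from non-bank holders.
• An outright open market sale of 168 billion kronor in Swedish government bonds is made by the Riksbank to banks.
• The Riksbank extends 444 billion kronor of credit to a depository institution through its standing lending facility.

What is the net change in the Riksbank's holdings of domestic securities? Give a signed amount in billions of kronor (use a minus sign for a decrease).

Asset purchase (from non-banks) 55 billion kronor: securities added to the Riksbank's portfolio → +55B.
OMO sale (to banks) 168 billion kronor: securities removed from the Riksbank's portfolio → −168B.
Discount-window loan 444 billion kronor: the Riksbank's securities portfolio is untouched → 0.
Net: 55 − 168 + 0 = -113 billion.

-113 billion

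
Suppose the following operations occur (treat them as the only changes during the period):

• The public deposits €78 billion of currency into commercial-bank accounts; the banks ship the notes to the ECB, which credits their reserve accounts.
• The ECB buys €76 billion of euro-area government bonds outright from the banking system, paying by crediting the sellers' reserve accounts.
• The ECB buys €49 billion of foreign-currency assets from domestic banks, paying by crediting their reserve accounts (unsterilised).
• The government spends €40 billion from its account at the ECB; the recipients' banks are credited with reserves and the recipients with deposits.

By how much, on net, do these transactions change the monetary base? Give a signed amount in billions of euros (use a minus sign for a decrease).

+€165 billion

Currency deposit €78 billion: just a shift between currency and reserves — both are base money → 0.
OMO purchase (from banks) €76 billion: ECB balance sheet expands → +€76B.
FX purchase €49 billion: ECB balance sheet expands → +€49B.
Government spending €40 billion: a non-base liability converts back to reserves → +€40B.
Net: 0 + 76 + 49 + 40 = +€165 billion.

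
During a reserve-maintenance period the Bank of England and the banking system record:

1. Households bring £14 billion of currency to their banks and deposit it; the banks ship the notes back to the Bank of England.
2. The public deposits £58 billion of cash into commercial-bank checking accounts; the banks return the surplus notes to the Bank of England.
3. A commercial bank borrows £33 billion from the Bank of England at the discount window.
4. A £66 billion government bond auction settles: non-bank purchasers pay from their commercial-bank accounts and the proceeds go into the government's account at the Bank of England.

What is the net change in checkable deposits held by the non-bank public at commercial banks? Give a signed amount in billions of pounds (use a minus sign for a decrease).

+£6 billion

Bank of England balance sheet:
  Assets:      Loans to banks +£33B
  Liabilities: Bank reserves +£39B, Currency in circulation −£72B, Government deposits +£66B
Commercial banking system:
  Assets:      Reserves at CB +£39B
  Liabilities: Checkable deposits +£6B, Borrowings from CB +£33B
So the change in checkable deposits held by the non-bank public at commercial banks is +£6 billion.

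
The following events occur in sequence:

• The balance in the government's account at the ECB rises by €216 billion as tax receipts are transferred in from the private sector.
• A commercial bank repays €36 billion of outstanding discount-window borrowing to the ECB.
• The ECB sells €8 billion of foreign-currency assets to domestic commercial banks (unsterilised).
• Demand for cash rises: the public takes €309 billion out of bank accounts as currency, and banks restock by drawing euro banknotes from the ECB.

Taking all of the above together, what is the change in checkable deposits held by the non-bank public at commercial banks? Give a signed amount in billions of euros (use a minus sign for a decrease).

-€525 billion

ECB balance sheet:
  Assets:      Loans to banks −€36B, Foreign assets −€8B
  Liabilities: Bank reserves −€569B, Currency in circulation +€309B, Government deposits +€216B
Commercial banking system:
  Assets:      Reserves at CB −€569B, Foreign assets +€8B
  Liabilities: Checkable deposits −€525B, Borrowings from CB −€36B
So the change in checkable deposits held by the non-bank public at commercial banks is -€525 billion.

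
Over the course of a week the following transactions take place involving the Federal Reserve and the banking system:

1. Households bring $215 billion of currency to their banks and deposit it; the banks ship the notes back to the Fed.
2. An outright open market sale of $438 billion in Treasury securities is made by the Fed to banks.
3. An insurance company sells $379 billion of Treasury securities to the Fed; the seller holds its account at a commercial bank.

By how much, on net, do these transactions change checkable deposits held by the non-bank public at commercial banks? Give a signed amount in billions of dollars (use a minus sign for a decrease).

Fed balance sheet:
  Assets:      Securities −$59B
  Liabilities: Bank reserves +$156B, Currency in circulation −$215B
Commercial banking system:
  Assets:      Reserves at CB +$156B, Securities +$438B
  Liabilities: Checkable deposits +$594B
So the change in checkable deposits held by the non-bank public at commercial banks is +$594 billion.

+$594 billion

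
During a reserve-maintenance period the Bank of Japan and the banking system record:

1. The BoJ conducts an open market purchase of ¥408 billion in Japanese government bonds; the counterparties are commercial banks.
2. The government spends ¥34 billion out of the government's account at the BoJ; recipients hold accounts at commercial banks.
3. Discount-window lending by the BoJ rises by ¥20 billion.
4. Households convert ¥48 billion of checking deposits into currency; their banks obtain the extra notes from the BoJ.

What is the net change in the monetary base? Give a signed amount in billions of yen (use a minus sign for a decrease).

OMO purchase (from banks) ¥408 billion: BoJ balance sheet expands → +¥408B.
Government spending ¥34 billion: a non-base liability converts back to reserves → +¥34B.
Discount-window loan ¥20 billion: BoJ balance sheet expands → +¥20B.
Currency withdrawal ¥48 billion: just a shift between currency and reserves — both are base money → 0.
Net: 408 + 34 + 20 + 0 = +¥462 billion.

+¥462 billion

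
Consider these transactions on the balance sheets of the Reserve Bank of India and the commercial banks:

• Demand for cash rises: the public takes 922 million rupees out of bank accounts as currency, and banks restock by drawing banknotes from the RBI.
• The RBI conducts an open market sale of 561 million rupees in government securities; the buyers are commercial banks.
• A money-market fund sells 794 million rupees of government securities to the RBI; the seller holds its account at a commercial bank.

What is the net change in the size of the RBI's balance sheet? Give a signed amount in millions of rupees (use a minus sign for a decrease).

+233 million

Currency withdrawal 922 million rupees: only the composition of liabilities changes → 0.
OMO sale (to banks) 561 million rupees: an RBI asset is shed → −561M.
Asset purchase (from non-banks) 794 million rupees: an RBI asset is acquired → +794M.
Net: 0 − 561 + 794 = +233 million.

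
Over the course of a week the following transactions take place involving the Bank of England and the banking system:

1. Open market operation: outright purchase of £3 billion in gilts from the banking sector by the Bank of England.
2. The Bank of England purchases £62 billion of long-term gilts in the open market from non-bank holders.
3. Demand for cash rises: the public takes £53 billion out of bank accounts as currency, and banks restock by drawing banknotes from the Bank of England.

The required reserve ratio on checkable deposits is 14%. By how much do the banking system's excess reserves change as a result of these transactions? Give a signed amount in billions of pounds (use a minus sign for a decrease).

+£10.74 billion

OMO purchase (from banks) £3 billion: reserves +£3B, deposits 0.
Asset purchase (from non-banks) £62 billion: reserves +£62B, deposits +£62B.
Currency withdrawal £53 billion: reserves −£53B, deposits −£53B.
Totals: Δreserves = +£12B, Δdeposits = +£9B.
Δrequired reserves = 14% × +£9B = +£1.26B.
Δexcess reserves = Δreserves − Δrequired = +£12B − (+£1.26B) = +£10.74 billion.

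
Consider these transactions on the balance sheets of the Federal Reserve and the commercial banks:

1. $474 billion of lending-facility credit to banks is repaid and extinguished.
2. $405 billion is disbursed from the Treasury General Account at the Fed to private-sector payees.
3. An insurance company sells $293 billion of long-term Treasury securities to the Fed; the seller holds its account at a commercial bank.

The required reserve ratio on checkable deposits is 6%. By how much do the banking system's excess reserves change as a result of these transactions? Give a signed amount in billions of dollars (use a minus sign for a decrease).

Discount-window repayment $474 billion: reserves −$474B, deposits 0.
Government spending $405 billion: reserves +$405B, deposits +$405B.
Asset purchase (from non-banks) $293 billion: reserves +$293B, deposits +$293B.
Totals: Δreserves = +$224B, Δdeposits = +$698B.
Δrequired reserves = 6% × +$698B = +$41.88B.
Δexcess reserves = Δreserves − Δrequired = +$224B − (+$41.88B) = +$182.12 billion.

+$182.12 billion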